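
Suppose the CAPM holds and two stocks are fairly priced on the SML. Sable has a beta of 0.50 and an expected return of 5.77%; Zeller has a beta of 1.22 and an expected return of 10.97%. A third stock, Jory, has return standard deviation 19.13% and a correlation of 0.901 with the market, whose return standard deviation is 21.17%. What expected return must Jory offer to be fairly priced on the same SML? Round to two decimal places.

MRP = (10.97% − 5.77%) / (1.22 − 0.50) = 7.2222%
R_f = 5.77% − 0.50 × 7.2222% = 2.1589%
β_Jory = ρ·σ_i/σ_m = 0.901 × 19.13 / 21.17 = 0.8142
E(R_Jory) = R_f + β × MRP = 2.1589% + 0.8142 × 7.2222% = 8.04%

8.04%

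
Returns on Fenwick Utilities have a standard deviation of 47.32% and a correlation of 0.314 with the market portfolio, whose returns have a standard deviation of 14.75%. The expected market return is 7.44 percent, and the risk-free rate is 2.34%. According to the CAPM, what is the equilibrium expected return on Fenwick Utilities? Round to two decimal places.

β = ρ × σ_i / σ_m = 0.314 × 47.32% / 14.75% = 1.0074
MRP = 7.44% − 2.34% = 5.10%
E(R) = 2.34% + 1.0074 × 5.10% = 7.48%

7.48%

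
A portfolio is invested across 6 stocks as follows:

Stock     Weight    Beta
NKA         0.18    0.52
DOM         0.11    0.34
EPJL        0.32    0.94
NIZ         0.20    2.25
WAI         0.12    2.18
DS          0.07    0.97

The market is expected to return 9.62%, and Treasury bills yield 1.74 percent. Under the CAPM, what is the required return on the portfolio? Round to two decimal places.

β_P = Σ w_i β_i = 0.18×0.52 + 0.11×0.34 + 0.32×0.94 + 0.20×2.25 + 0.12×2.18 + 0.07×0.97 = 1.2113
MRP = 9.62% − 1.74% = 7.88%
E(R_P) = R_f + β_P × MRP = 1.74% + 1.2113 × 7.88% = 11.29%

11.29%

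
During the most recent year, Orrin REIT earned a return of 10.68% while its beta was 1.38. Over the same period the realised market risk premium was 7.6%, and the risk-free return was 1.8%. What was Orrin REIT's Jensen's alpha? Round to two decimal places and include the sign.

-1.61%

CAPM benchmark = R_f + β(R_m − R_f) = 1.8% + 1.38 × 7.6% = 12.2880%
α = actual − benchmark = 10.68% − 12.2880% = -1.61%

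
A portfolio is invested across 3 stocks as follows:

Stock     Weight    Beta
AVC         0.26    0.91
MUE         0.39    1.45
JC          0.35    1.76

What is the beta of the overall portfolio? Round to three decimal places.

1.418

β_P = Σ w_i β_i = 0.26×0.91 + 0.39×1.45 + 0.35×1.76 = 1.4181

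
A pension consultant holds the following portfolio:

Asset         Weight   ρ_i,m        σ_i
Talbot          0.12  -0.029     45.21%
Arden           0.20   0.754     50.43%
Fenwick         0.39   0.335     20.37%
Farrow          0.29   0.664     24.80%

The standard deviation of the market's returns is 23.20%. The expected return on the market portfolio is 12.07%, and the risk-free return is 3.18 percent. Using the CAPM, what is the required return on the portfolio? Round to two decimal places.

β_Talbot = -0.029 × 45.21% / 23.20% = -0.0565
β_Arden = 0.754 × 50.43% / 23.20% = 1.6390
β_Fenwick = 0.335 × 20.37% / 23.20% = 0.2941
β_Farrow = 0.664 × 24.80% / 23.20% = 0.7098
β_P = Σ w_i β_i = 0.12×-0.0565 + 0.20×1.6390 + 0.39×0.2941 + 0.29×0.7098 = 0.6416
MRP = 12.07% − 3.18% = 8.89%
E(R_P) = R_f + β_P × MRP = 3.18% + 0.6416 × 8.89% = 8.88%

8.88%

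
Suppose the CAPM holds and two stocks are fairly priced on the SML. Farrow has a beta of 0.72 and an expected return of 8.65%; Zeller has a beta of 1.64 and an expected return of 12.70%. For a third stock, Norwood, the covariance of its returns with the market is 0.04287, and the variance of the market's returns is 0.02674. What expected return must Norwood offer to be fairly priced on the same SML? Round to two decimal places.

12.54%

MRP = (12.70% − 8.65%) / (1.64 − 0.72) = 4.4022%
R_f = 8.65% − 0.72 × 4.4022% = 5.4804%
β_Norwood = Cov / Var(R_m) = 0.04287 / 0.02674 = 1.6032
E(R_Norwood) = R_f + β × MRP = 5.4804% + 1.6032 × 4.4022% = 12.54%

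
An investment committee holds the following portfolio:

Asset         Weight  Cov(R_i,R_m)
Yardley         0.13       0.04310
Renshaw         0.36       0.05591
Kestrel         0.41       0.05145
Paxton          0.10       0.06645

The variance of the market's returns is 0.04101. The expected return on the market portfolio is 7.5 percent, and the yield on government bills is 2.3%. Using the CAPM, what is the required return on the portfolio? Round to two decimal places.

9.08%

β_Yardley = 0.04310 / 0.04101 = 1.0510
β_Renshaw = 0.05591 / 0.04101 = 1.3633
β_Kestrel = 0.05145 / 0.04101 = 1.2546
β_Paxton = 0.06645 / 0.04101 = 1.6203
β_P = Σ w_i β_i = 0.13×1.0510 + 0.36×1.3633 + 0.41×1.2546 + 0.10×1.6203 = 1.3038
MRP = 7.5% − 2.3% = 5.20%
E(R_P) = R_f + β_P × MRP = 2.3% + 1.3038 × 5.2% = 9.08%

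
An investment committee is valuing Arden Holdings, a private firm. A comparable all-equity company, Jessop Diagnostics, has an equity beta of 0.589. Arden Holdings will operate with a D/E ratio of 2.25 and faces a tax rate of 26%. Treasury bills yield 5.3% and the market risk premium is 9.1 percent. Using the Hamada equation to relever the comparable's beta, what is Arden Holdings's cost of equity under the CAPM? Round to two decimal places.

β_L = β_U × [1 + (1 − t)(D/E)] = 0.589 × [1 + (1 − 0.26) × 2.25]
    = 0.589 × [1 + 0.74 × 2.25] = 0.589 × 2.6650 = 1.5697
E(R) = R_f + β_L × MRP = 5.3% + 1.5697 × 9.1% = 19.58%

19.58%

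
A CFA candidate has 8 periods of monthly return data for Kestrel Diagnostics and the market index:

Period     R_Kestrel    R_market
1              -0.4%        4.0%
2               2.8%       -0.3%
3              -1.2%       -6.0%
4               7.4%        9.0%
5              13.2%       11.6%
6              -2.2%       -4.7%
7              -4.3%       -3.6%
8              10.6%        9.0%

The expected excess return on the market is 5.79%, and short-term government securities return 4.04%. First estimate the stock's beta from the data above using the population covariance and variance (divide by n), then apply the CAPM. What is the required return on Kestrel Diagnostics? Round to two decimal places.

Mean R_i = (-0.4 + 2.8 − 1.2 + 7.4 + 13.2 − 2.2 − 4.3 + 10.6) / 8 = 3.2375%
Mean R_m = (4.0 − 0.3 − 6.0 + 9.0 + 11.6 − 4.7 − 3.6 + 9.0) / 8 = 2.3750%
Σ(R_i − R̄_i)(R_m − R̄_m) = 284.1875  ⇒  Cov = 284.1875 / 8 = 35.5234
Σ(R_m − R̄_m)² = 338.5750  ⇒  Var(R_m) = 338.5750 / 8 = 42.3219
β = Cov / Var(R_m) = 35.5234 / 42.3219 = 0.8394
E(R) = R_f + β × MRP = 4.04% + 0.8394 × 5.79% = 8.90%

8.90%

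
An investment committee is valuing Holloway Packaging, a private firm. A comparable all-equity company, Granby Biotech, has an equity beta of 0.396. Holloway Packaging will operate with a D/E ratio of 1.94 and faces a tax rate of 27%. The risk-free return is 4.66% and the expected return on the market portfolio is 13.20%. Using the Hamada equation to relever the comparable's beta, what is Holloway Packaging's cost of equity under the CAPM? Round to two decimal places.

β_L = β_U × [1 + (1 − t)(D/E)] = 0.396 × [1 + (1 − 0.27) × 1.94]
    = 0.396 × [1 + 0.73 × 1.94] = 0.396 × 2.4162 = 0.9568
MRP = 13.20% − 4.66% = 8.54%
E(R) = R_f + β_L × MRP = 4.66% + 0.9568 × 8.54% = 12.83%

12.83%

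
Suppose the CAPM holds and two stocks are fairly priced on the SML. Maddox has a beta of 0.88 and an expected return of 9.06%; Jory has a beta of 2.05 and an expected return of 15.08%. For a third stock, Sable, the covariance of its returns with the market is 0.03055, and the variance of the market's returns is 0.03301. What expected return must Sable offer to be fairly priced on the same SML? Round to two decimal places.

MRP = (15.08% − 9.06%) / (2.05 − 0.88) = 5.1453%
R_f = 9.06% − 0.88 × 5.1453% = 4.5321%
β_Sable = Cov / Var(R_m) = 0.03055 / 0.03301 = 0.9255
E(R_Sable) = R_f + β × MRP = 4.5321% + 0.9255 × 5.1453% = 9.29%

9.29%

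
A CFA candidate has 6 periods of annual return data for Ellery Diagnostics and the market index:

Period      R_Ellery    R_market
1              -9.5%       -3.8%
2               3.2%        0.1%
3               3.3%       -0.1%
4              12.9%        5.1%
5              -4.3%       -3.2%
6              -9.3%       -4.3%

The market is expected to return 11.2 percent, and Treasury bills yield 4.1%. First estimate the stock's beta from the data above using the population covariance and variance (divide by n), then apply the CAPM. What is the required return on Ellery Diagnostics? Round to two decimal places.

21.26%

Mean R_i = (-9.5 + 3.2 + 3.3 + 12.9 − 4.3 − 9.3) / 6 = -0.6167%
Mean R_m = (-3.8 + 0.1 − 0.1 + 5.1 − 3.2 − 4.3) / 6 = -1.0333%
Σ(R_i − R̄_i)(R_m − R̄_m) = 151.8067  ⇒  Cov = 151.8067 / 6 = 25.3011
Σ(R_m − R̄_m)² = 62.7933  ⇒  Var(R_m) = 62.7933 / 6 = 10.4656
β = Cov / Var(R_m) = 25.3011 / 10.4656 = 2.4175
MRP = 11.2% − 4.1% = 7.10%
E(R) = R_f + β × MRP = 4.1% + 2.4175 × 7.1% = 21.26%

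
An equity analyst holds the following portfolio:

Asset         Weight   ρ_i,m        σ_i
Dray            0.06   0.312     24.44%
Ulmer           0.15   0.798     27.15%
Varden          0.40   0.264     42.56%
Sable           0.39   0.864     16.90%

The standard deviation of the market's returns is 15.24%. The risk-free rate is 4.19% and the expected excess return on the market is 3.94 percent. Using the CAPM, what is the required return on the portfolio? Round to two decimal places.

7.78%

β_Dray = 0.312 × 24.44% / 15.24% = 0.5003
β_Ulmer = 0.798 × 27.15% / 15.24% = 1.4216
β_Varden = 0.264 × 42.56% / 15.24% = 0.7373
β_Sable = 0.864 × 16.90% / 15.24% = 0.9581
β_P = Σ w_i β_i = 0.06×0.5003 + 0.15×1.4216 + 0.40×0.7373 + 0.39×0.9581 = 0.9118
E(R_P) = R_f + β_P × MRP = 4.19% + 0.9118 × 3.94% = 7.78%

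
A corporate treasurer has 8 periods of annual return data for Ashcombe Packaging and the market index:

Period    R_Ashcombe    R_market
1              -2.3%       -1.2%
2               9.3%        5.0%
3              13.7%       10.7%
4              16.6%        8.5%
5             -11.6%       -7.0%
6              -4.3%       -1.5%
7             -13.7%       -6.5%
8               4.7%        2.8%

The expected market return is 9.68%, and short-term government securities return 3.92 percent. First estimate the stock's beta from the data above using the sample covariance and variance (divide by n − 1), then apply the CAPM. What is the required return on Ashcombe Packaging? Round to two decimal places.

13.72%

Mean R_i = (-2.3 + 9.3 + 13.7 + 16.6 − 11.6 − 4.3 − 13.7 + 4.7) / 8 = 1.5500%
Mean R_m = (-1.2 + 5.0 + 10.7 + 8.5 − 7.0 − 1.5 − 6.5 + 2.8) / 8 = 1.3500%
Σ(R_i − R̄_i)(R_m − R̄_m) = 510.0700  ⇒  Cov = 510.0700 / 7 = 72.8671
Σ(R_m − R̄_m)² = 299.9400  ⇒  Var(R_m) = 299.9400 / 7 = 42.8486
β = Cov / Var(R_m) = 72.8671 / 42.8486 = 1.7006
MRP = 9.68% − 3.92% = 5.76%
E(R) = R_f + β × MRP = 3.92% + 1.7006 × 5.76% = 13.72%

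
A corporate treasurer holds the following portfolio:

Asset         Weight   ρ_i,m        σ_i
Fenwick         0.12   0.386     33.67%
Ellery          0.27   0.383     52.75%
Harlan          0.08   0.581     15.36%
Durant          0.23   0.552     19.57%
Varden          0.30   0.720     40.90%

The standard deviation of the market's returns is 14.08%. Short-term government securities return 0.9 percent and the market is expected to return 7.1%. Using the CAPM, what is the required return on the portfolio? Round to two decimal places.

9.29%

β_Fenwick = 0.386 × 33.67% / 14.08% = 0.9231
β_Ellery = 0.383 × 52.75% / 14.08% = 1.4349
β_Harlan = 0.581 × 15.36% / 14.08% = 0.6338
β_Durant = 0.552 × 19.57% / 14.08% = 0.7672
β_Varden = 0.720 × 40.90% / 14.08% = 2.0915
β_P = Σ w_i β_i = 0.12×0.9231 + 0.27×1.4349 + 0.08×0.6338 + 0.23×0.7672 + 0.30×2.0915 = 1.3528
MRP = 7.1% − 0.9% = 6.20%
E(R_P) = R_f + β_P × MRP = 0.9% + 1.3528 × 6.2% = 9.29%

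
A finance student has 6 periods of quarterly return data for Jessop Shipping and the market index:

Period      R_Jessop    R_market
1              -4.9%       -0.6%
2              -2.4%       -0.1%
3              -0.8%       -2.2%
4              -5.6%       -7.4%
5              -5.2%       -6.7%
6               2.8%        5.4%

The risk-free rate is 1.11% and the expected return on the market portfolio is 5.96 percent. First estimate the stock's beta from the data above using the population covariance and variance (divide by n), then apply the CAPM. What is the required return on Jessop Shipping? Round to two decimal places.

3.94%

Mean R_i = (-4.9 − 2.4 − 0.8 − 5.6 − 5.2 + 2.8) / 6 = -2.6833%
Mean R_m = (-0.6 − 0.1 − 2.2 − 7.4 − 6.7 + 5.4) / 6 = -1.9333%
Σ(R_i − R̄_i)(R_m − R̄_m) = 65.2133  ⇒  Cov = 65.2133 / 6 = 10.8689
Σ(R_m − R̄_m)² = 111.5933  ⇒  Var(R_m) = 111.5933 / 6 = 18.5989
β = Cov / Var(R_m) = 10.8689 / 18.5989 = 0.5844
MRP = 5.96% − 1.11% = 4.85%
E(R) = R_f + β × MRP = 1.11% + 0.5844 × 4.85% = 3.94%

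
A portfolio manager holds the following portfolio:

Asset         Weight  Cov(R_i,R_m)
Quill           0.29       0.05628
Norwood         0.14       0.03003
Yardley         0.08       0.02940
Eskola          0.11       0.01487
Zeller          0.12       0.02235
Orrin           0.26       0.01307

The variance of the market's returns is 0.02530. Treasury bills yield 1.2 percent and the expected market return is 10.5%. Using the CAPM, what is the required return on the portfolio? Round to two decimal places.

β_Quill = 0.05628 / 0.02530 = 2.2245
β_Norwood = 0.03003 / 0.02530 = 1.1870
β_Yardley = 0.02940 / 0.02530 = 1.1621
β_Eskola = 0.01487 / 0.02530 = 0.5877
β_Zeller = 0.02235 / 0.02530 = 0.8834
β_Orrin = 0.01307 / 0.02530 = 0.5166
β_P = Σ w_i β_i = 0.29×2.2245 + 0.14×1.1870 + 0.08×1.1621 + 0.11×0.5877 + 0.12×0.8834 + 0.26×0.5166 = 1.2092
MRP = 10.5% − 1.2% = 9.30%
E(R_P) = R_f + β_P × MRP = 1.2% + 1.2092 × 9.3% = 12.45%

12.45%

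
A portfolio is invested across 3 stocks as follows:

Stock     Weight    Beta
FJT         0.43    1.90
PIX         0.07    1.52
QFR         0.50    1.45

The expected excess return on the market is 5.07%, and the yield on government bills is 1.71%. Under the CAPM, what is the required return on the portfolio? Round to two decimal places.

10.07%

β_P = Σ w_i β_i = 0.43×1.90 + 0.07×1.52 + 0.50×1.45 = 1.6484
E(R_P) = R_f + β_P × MRP = 1.71% + 1.6484 × 5.07% = 10.07%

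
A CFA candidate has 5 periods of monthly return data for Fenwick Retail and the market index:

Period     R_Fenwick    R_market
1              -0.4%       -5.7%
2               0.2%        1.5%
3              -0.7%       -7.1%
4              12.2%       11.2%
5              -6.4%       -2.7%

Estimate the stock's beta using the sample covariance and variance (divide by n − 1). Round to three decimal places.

0.759

Mean R_i = (-0.4 + 0.2 − 0.7 + 12.2 − 6.4) / 5 = 0.9800%
Mean R_m = (-5.7 + 1.5 − 7.1 + 11.2 − 2.7) / 5 = -0.5600%
Σ(R_i − R̄_i)(R_m − R̄_m) = 164.2140  ⇒  Cov = 164.2140 / 4 = 41.0535
Σ(R_m − R̄_m)² = 216.3120  ⇒  Var(R_m) = 216.3120 / 4 = 54.0780
β = Cov / Var(R_m) = 41.0535 / 54.0780 = 0.7592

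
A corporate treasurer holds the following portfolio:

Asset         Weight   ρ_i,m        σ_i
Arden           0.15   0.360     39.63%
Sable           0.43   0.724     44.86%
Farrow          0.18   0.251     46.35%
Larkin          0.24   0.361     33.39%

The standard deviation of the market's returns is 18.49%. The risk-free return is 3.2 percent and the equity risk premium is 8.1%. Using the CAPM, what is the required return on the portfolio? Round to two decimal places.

12.44%

β_Arden = 0.360 × 39.63% / 18.49% = 0.7716
β_Sable = 0.724 × 44.86% / 18.49% = 1.7566
β_Farrow = 0.251 × 46.35% / 18.49% = 0.6292
β_Larkin = 0.361 × 33.39% / 18.49% = 0.6519
β_P = Σ w_i β_i = 0.15×0.7716 + 0.43×1.7566 + 0.18×0.6292 + 0.24×0.6519 = 1.1408
E(R_P) = R_f + β_P × MRP = 3.2% + 1.1408 × 8.1% = 12.44%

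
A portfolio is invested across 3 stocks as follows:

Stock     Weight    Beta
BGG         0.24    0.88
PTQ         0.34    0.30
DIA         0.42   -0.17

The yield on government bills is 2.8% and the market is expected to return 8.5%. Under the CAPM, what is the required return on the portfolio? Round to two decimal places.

4.18%

β_P = Σ w_i β_i = 0.24×0.88 + 0.34×0.30 + 0.42×-0.17 = 0.2418
MRP = 8.5% − 2.8% = 5.70%
E(R_P) = R_f + β_P × MRP = 2.8% + 0.2418 × 5.7% = 4.18%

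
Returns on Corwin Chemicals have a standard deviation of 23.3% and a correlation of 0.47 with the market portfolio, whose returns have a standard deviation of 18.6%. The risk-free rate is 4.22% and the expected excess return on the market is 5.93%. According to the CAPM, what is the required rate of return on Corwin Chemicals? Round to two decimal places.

β = ρ × σ_i / σ_m = 0.47 × 23.3% / 18.6% = 0.5888
E(R) = 4.22% + 0.5888 × 5.93% = 7.71%

7.71%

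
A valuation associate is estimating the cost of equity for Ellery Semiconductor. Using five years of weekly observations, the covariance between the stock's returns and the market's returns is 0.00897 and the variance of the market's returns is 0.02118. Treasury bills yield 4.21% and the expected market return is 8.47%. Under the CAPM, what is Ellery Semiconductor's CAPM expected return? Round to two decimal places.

β = Cov(R_i, R_m) / Var(R_m) = 0.00897 / 0.02118 = 0.4235
MRP = 8.47% − 4.21% = 4.26%
E(R) = R_f + β × MRP = 4.21% + 0.4235 × 4.26% = 6.01%

6.01%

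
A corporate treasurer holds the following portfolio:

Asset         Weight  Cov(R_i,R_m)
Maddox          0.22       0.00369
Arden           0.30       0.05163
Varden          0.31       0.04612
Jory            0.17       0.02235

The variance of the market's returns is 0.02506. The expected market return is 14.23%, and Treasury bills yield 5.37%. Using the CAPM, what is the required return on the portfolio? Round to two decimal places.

17.53%

β_Maddox = 0.00369 / 0.02506 = 0.1472
β_Arden = 0.05163 / 0.02506 = 2.0603
β_Varden = 0.04612 / 0.02506 = 1.8404
β_Jory = 0.02235 / 0.02506 = 0.8919
β_P = Σ w_i β_i = 0.22×0.1472 + 0.30×2.0603 + 0.31×1.8404 + 0.17×0.8919 = 1.3726
MRP = 14.23% − 5.37% = 8.86%
E(R_P) = R_f + β_P × MRP = 5.37% + 1.3726 × 8.86% = 17.53%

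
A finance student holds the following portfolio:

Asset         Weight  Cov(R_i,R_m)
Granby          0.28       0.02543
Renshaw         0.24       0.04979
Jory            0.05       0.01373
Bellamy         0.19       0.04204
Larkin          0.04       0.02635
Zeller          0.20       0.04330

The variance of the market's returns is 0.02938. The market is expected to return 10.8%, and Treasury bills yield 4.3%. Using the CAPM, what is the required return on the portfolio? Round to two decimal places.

12.59%

β_Granby = 0.02543 / 0.02938 = 0.8656
β_Renshaw = 0.04979 / 0.02938 = 1.6947
β_Jory = 0.01373 / 0.02938 = 0.4673
β_Bellamy = 0.04204 / 0.02938 = 1.4309
β_Larkin = 0.02635 / 0.02938 = 0.8969
β_Zeller = 0.04330 / 0.02938 = 1.4738
β_P = Σ w_i β_i = 0.28×0.8656 + 0.24×1.6947 + 0.05×0.4673 + 0.19×1.4309 + 0.04×0.8969 + 0.20×1.4738 = 1.2750
MRP = 10.8% − 4.3% = 6.50%
E(R_P) = R_f + β_P × MRP = 4.3% + 1.2750 × 6.5% = 12.59%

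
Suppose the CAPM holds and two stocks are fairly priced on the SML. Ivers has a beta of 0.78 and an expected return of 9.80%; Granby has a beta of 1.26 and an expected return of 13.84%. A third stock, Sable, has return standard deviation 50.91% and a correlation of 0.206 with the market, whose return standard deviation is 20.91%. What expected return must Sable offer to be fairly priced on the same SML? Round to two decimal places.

MRP = (13.84% − 9.80%) / (1.26 − 0.78) = 8.4167%
R_f = 9.80% − 0.78 × 8.4167% = 3.2350%
β_Sable = ρ·σ_i/σ_m = 0.206 × 50.91 / 20.91 = 0.5016
E(R_Sable) = R_f + β × MRP = 3.2350% + 0.5016 × 8.4167% = 7.46%

7.46%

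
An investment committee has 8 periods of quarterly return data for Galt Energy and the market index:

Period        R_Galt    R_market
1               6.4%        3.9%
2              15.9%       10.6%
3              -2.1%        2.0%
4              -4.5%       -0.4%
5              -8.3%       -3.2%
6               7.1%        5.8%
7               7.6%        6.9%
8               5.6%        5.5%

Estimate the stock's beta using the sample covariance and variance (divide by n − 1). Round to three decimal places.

Mean R_i = (6.4 + 15.9 − 2.1 − 4.5 − 8.3 + 7.1 + 7.6 + 5.6) / 8 = 3.4625%
Mean R_m = (3.9 + 10.6 + 2.0 − 0.4 − 3.2 + 5.8 + 6.9 + 5.5) / 8 = 3.8875%
Σ(R_i − R̄_i)(R_m − R̄_m) = 234.3963  ⇒  Cov = 234.3963 / 7 = 33.4852
Σ(R_m − R̄_m)² = 132.5688  ⇒  Var(R_m) = 132.5688 / 7 = 18.9384
β = Cov / Var(R_m) = 33.4852 / 18.9384 = 1.7681

1.768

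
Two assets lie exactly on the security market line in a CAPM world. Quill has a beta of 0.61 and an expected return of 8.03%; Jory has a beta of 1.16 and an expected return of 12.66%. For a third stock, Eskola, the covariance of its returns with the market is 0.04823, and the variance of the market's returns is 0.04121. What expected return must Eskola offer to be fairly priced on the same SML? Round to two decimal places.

MRP = (12.66% − 8.03%) / (1.16 − 0.61) = 8.4182%
R_f = 8.03% − 0.61 × 8.4182% = 2.8949%
β_Eskola = Cov / Var(R_m) = 0.04823 / 0.04121 = 1.1703
E(R_Eskola) = R_f + β × MRP = 2.8949% + 1.1703 × 8.4182% = 12.75%

12.75%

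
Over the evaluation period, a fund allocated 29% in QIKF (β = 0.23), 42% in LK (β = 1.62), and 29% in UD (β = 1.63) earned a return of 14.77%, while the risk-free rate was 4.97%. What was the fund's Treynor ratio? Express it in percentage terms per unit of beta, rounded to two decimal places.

8.03%

β_P = 0.29×0.23 + 0.42×1.62 + 0.29×1.63 = 1.2198
Treynor = (R_P − R_f) / β_P = (14.77% − 4.97%) / 1.2198 = 9.80% / 1.2198 = 8.03%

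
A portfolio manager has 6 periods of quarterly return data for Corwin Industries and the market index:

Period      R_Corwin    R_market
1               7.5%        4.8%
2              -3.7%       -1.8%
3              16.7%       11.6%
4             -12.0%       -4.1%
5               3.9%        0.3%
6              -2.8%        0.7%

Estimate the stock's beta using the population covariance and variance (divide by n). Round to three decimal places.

Mean R_i = (7.5 − 3.7 + 16.7 − 12.0 + 3.9 − 2.8) / 6 = 1.6000%
Mean R_m = (4.8 − 1.8 + 11.6 − 4.1 + 0.3 + 0.7) / 6 = 1.9167%
Σ(R_i − R̄_i)(R_m − R̄_m) = 266.3900  ⇒  Cov = 266.3900 / 6 = 44.3983
Σ(R_m − R̄_m)² = 156.1883  ⇒  Var(R_m) = 156.1883 / 6 = 26.0314
β = Cov / Var(R_m) = 44.3983 / 26.0314 = 1.7056

1.706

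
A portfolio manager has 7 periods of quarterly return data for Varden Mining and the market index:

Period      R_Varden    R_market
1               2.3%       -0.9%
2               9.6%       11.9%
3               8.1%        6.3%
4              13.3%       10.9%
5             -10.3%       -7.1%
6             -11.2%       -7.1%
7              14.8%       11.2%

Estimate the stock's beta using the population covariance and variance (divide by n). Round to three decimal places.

Mean R_i = (2.3 + 9.6 + 8.1 + 13.3 − 10.3 − 11.2 + 14.8) / 7 = 3.8000%
Mean R_m = (-0.9 + 11.9 + 6.3 + 10.9 − 7.1 − 7.1 + 11.2) / 7 = 3.6000%
Σ(R_i − R̄_i)(R_m − R̄_m) = 530.8200  ⇒  Cov = 530.8200 / 7 = 75.8314
Σ(R_m − R̄_m)² = 436.4600  ⇒  Var(R_m) = 436.4600 / 7 = 62.3514
β = Cov / Var(R_m) = 75.8314 / 62.3514 = 1.2162

1.216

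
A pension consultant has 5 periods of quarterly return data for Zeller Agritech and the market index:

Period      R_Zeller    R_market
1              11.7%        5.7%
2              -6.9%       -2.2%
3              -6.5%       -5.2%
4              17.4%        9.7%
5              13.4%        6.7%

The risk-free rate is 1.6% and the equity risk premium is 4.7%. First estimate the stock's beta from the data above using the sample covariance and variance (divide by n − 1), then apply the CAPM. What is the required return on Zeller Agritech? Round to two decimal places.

10.07%

Mean R_i = (11.7 − 6.9 − 6.5 + 17.4 + 13.4) / 5 = 5.8200%
Mean R_m = (5.7 − 2.2 − 5.2 + 9.7 + 6.7) / 5 = 2.9400%
Σ(R_i − R̄_i)(R_m − R̄_m) = 288.6760  ⇒  Cov = 288.6760 / 4 = 72.1690
Σ(R_m − R̄_m)² = 160.1320  ⇒  Var(R_m) = 160.1320 / 4 = 40.0330
β = Cov / Var(R_m) = 72.1690 / 40.0330 = 1.8027
E(R) = R_f + β × MRP = 1.6% + 1.8027 × 4.7% = 10.07%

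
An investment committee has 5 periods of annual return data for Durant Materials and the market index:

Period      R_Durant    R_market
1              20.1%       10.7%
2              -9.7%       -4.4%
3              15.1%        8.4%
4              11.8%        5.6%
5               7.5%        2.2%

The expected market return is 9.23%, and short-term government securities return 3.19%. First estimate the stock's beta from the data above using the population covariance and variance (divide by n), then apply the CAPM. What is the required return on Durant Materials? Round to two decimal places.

14.70%

Mean R_i = (20.1 − 9.7 + 15.1 + 11.8 + 7.5) / 5 = 8.9600%
Mean R_m = (10.7 − 4.4 + 8.4 + 5.6 + 2.2) / 5 = 4.5000%
Σ(R_i − R̄_i)(R_m − R̄_m) = 265.5700  ⇒  Cov = 265.5700 / 5 = 53.1140
Σ(R_m − R̄_m)² = 139.3600  ⇒  Var(R_m) = 139.3600 / 5 = 27.8720
β = Cov / Var(R_m) = 53.1140 / 27.8720 = 1.9056
MRP = 9.23% − 3.19% = 6.04%
E(R) = R_f + β × MRP = 3.19% + 1.9056 × 6.04% = 14.70%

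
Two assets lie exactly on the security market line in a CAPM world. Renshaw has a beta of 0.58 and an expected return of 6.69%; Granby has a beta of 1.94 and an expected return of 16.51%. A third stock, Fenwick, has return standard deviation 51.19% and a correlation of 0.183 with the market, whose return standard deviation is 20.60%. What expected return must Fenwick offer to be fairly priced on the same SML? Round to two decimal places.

MRP = (16.51% − 6.69%) / (1.94 − 0.58) = 7.2206%
R_f = 6.69% − 0.58 × 7.2206% = 2.5021%
β_Fenwick = ρ·σ_i/σ_m = 0.183 × 51.19 / 20.60 = 0.4547
E(R_Fenwick) = R_f + β × MRP = 2.5021% + 0.4547 × 7.2206% = 5.79%

5.79%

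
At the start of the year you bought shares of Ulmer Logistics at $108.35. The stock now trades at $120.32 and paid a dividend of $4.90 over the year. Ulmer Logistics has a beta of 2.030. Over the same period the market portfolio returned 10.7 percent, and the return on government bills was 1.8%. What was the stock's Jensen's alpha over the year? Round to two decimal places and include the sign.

-4.30%

Realised HPR = (P1 + D1 − P0) / P0 = (120.32 + 4.90 − 108.35) / 108.35 = 16.87 / 108.35 = 15.5699%
MRP = 10.7% − 1.8% = 8.90%
CAPM required = R_f + β·MRP = 1.8% + 2.030 × 8.9% = 19.8670%
α = realised − required = 15.5699% − 19.8670% = -4.30%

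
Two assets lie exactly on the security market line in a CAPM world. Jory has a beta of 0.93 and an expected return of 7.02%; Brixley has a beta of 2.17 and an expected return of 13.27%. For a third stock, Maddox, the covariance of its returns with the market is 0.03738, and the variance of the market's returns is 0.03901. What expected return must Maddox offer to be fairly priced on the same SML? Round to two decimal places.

7.16%

MRP = (13.27% − 7.02%) / (2.17 − 0.93) = 5.0403%
R_f = 7.02% − 0.93 × 5.0403% = 2.3325%
β_Maddox = Cov / Var(R_m) = 0.03738 / 0.03901 = 0.9582
E(R_Maddox) = R_f + β × MRP = 2.3325% + 0.9582 × 5.0403% = 7.16%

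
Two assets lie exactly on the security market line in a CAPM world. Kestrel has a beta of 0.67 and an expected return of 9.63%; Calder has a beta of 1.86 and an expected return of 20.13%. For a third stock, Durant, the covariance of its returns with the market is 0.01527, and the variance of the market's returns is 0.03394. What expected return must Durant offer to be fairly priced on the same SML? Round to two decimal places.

MRP = (20.13% − 9.63%) / (1.86 − 0.67) = 8.8235%
R_f = 9.63% − 0.67 × 8.8235% = 3.7183%
β_Durant = Cov / Var(R_m) = 0.01527 / 0.03394 = 0.4499
E(R_Durant) = R_f + β × MRP = 3.7183% + 0.4499 × 8.8235% = 7.69%

7.69%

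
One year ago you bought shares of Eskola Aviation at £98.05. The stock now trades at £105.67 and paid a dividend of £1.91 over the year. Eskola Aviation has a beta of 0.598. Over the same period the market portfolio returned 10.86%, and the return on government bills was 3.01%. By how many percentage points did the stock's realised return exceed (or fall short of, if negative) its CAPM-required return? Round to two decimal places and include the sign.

+2.02%

Realised HPR = (P1 + D1 − P0) / P0 = (105.67 + 1.91 − 98.05) / 98.05 = 9.53 / 98.05 = 9.7195%
MRP = 10.86% − 3.01% = 7.85%
CAPM required = R_f + β·MRP = 3.01% + 0.598 × 7.85% = 7.70430%
α = realised − required = 9.7195% − 7.70430% = +2.02%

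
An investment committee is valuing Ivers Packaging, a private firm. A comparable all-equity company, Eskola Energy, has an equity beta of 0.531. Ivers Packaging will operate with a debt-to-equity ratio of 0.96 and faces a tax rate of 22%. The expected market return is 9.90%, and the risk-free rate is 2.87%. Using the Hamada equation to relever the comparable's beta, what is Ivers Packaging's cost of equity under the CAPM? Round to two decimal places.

9.40%

β_L = β_U × [1 + (1 − t)(D/E)] = 0.531 × [1 + (1 − 0.22) × 0.96]
    = 0.531 × [1 + 0.78 × 0.96] = 0.531 × 1.7488 = 0.9286
MRP = 9.90% − 2.87% = 7.03%
E(R) = R_f + β_L × MRP = 2.87% + 0.9286 × 7.03% = 9.40%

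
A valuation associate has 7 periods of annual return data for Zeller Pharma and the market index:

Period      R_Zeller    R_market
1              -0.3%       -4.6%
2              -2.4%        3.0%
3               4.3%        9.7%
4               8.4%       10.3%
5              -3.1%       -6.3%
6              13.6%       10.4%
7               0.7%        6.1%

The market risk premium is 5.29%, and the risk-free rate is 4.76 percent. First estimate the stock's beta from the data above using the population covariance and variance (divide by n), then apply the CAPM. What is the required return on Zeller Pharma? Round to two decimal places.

Mean R_i = (-0.3 − 2.4 + 4.3 + 8.4 − 3.1 + 13.6 + 0.7) / 7 = 3.0286%
Mean R_m = (-4.6 + 3.0 + 9.7 + 10.3 − 6.3 + 10.4 + 6.1) / 7 = 4.0857%
Σ(R_i − R̄_i)(R_m − R̄_m) = 201.0329  ⇒  Cov = 201.0329 / 7 = 28.7190
Σ(R_m − R̄_m)² = 298.5486  ⇒  Var(R_m) = 298.5486 / 7 = 42.6498
β = Cov / Var(R_m) = 28.7190 / 42.6498 = 0.6734
E(R) = R_f + β × MRP = 4.76% + 0.6734 × 5.29% = 8.32%

8.32%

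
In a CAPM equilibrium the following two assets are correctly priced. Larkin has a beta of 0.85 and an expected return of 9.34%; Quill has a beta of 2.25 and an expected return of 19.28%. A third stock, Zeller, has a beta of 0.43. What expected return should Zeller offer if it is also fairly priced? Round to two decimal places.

MRP (SML slope) = (19.28% − 9.34%) / (2.25 − 0.85) = 9.94% / 1.40 = 7.1000%
R_f (intercept) = 9.34% − 0.85 × 7.1000% = 3.3050%
E(R_Zeller) = R_f + β × MRP = 3.3050% + 0.43 × 7.1000% = 6.36%

6.36%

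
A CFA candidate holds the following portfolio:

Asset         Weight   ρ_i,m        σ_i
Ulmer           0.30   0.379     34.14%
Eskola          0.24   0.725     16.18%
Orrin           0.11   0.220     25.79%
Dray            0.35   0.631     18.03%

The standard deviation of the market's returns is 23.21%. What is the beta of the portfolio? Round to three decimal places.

0.487

β_Ulmer = 0.379 × 34.14% / 23.21% = 0.5575
β_Eskola = 0.725 × 16.18% / 23.21% = 0.5054
β_Orrin = 0.220 × 25.79% / 23.21% = 0.2445
β_Dray = 0.631 × 18.03% / 23.21% = 0.4902
β_P = Σ w_i β_i = 0.30×0.5575 + 0.24×0.5054 + 0.11×0.2445 + 0.35×0.4902 = 0.4870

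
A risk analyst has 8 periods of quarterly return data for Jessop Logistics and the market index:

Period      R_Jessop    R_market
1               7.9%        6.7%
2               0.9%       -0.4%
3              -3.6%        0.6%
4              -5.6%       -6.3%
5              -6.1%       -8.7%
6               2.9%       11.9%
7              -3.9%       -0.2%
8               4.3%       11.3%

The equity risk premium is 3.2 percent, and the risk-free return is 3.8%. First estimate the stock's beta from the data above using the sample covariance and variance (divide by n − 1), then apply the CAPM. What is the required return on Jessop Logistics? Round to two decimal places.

5.62%

Mean R_i = (7.9 + 0.9 − 3.6 − 5.6 − 6.1 + 2.9 − 3.9 + 4.3) / 8 = -0.4000%
Mean R_m = (6.7 − 0.4 + 0.6 − 6.3 − 8.7 + 11.9 − 0.2 + 11.3) / 8 = 1.8625%
Σ(R_i − R̄_i)(R_m − R̄_m) = 228.6000  ⇒  Cov = 228.6000 / 7 = 32.6571
Σ(R_m − R̄_m)² = 402.3788  ⇒  Var(R_m) = 402.3788 / 7 = 57.4827
β = Cov / Var(R_m) = 32.6571 / 57.4827 = 0.5681
E(R) = R_f + β × MRP = 3.8% + 0.5681 × 3.2% = 5.62%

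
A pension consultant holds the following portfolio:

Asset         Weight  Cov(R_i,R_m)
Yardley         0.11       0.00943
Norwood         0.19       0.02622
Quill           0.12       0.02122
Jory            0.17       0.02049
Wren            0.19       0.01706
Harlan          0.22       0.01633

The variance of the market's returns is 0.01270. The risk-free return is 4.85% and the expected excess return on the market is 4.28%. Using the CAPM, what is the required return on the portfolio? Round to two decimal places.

β_Yardley = 0.00943 / 0.01270 = 0.7425
β_Norwood = 0.02622 / 0.01270 = 2.0646
β_Quill = 0.02122 / 0.01270 = 1.6709
β_Jory = 0.02049 / 0.01270 = 1.6134
β_Wren = 0.01706 / 0.01270 = 1.3433
β_Harlan = 0.01633 / 0.01270 = 1.2858
β_P = Σ w_i β_i = 0.11×0.7425 + 0.19×2.0646 + 0.12×1.6709 + 0.17×1.6134 + 0.19×1.3433 + 0.22×1.2858 = 1.4868
E(R_P) = R_f + β_P × MRP = 4.85% + 1.4868 × 4.28% = 11.21%

11.21%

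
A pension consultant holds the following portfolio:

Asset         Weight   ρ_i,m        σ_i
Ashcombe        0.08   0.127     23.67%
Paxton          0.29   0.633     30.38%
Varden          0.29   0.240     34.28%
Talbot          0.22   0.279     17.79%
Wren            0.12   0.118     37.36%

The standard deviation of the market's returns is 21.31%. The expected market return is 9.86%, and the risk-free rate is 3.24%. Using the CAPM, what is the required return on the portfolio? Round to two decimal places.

β_Ashcombe = 0.127 × 23.67% / 21.31% = 0.1411
β_Paxton = 0.633 × 30.38% / 21.31% = 0.9024
β_Varden = 0.240 × 34.28% / 21.31% = 0.3861
β_Talbot = 0.279 × 17.79% / 21.31% = 0.2329
β_Wren = 0.118 × 37.36% / 21.31% = 0.2069
β_P = Σ w_i β_i = 0.08×0.1411 + 0.29×0.9024 + 0.29×0.3861 + 0.22×0.2329 + 0.12×0.2069 = 0.4610
MRP = 9.86% − 3.24% = 6.62%
E(R_P) = R_f + β_P × MRP = 3.24% + 0.4610 × 6.62% = 6.29%

6.29%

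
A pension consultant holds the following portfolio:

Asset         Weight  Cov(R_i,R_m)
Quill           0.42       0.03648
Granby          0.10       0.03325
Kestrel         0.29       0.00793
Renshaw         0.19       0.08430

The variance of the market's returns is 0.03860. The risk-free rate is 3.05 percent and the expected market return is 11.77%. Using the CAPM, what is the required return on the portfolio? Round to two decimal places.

11.40%

β_Quill = 0.03648 / 0.03860 = 0.9451
β_Granby = 0.03325 / 0.03860 = 0.8614
β_Kestrel = 0.00793 / 0.03860 = 0.2054
β_Renshaw = 0.08430 / 0.03860 = 2.1839
β_P = Σ w_i β_i = 0.42×0.9451 + 0.10×0.8614 + 0.29×0.2054 + 0.19×2.1839 = 0.9576
MRP = 11.77% − 3.05% = 8.72%
E(R_P) = R_f + β_P × MRP = 3.05% + 0.9576 × 8.72% = 11.40%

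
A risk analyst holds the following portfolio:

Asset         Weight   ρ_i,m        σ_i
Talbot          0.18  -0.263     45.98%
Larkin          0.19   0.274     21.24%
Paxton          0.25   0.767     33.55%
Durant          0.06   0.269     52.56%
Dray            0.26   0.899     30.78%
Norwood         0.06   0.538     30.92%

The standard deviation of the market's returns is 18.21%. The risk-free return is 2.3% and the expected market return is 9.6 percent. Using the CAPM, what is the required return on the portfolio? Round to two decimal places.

8.07%

β_Talbot = -0.263 × 45.98% / 18.21% = -0.6641
β_Larkin = 0.274 × 21.24% / 18.21% = 0.3196
β_Paxton = 0.767 × 33.55% / 18.21% = 1.4131
β_Durant = 0.269 × 52.56% / 18.21% = 0.7764
β_Dray = 0.899 × 30.78% / 18.21% = 1.5196
β_Norwood = 0.538 × 30.92% / 18.21% = 0.9135
β_P = Σ w_i β_i = 0.18×-0.6641 + 0.19×0.3196 + 0.25×1.4131 + 0.06×0.7764 + 0.26×1.5196 + 0.06×0.9135 = 0.7910
MRP = 9.6% − 2.3% = 7.30%
E(R_P) = R_f + β_P × MRP = 2.3% + 0.7910 × 7.3% = 8.07%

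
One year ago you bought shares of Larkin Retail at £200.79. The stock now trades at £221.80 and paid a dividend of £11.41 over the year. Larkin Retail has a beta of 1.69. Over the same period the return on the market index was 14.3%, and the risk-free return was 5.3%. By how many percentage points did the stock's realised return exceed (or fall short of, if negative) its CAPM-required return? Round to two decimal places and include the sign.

-4.36%

Realised HPR = (P1 + D1 − P0) / P0 = (221.80 + 11.41 − 200.79) / 200.79 = 32.42 / 200.79 = 16.1462%
MRP = 14.3% − 5.3% = 9.00%
CAPM required = R_f + β·MRP = 5.3% + 1.69 × 9.0% = 20.5100%
α = realised − required = 16.1462% − 20.5100% = -4.36%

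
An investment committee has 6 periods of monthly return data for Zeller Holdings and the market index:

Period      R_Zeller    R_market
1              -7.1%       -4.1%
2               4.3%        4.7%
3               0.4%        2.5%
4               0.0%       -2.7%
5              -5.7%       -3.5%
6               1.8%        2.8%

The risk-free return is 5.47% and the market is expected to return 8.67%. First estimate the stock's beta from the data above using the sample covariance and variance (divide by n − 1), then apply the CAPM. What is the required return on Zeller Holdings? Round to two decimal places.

Mean R_i = (-7.1 + 4.3 + 0.4 + 0.0 − 5.7 + 1.8) / 6 = -1.0500%
Mean R_m = (-4.1 + 4.7 + 2.5 − 2.7 − 3.5 + 2.8) / 6 = -0.0500%
Σ(R_i − R̄_i)(R_m − R̄_m) = 74.9950  ⇒  Cov = 74.9950 / 5 = 14.9990
Σ(R_m − R̄_m)² = 72.5150  ⇒  Var(R_m) = 72.5150 / 5 = 14.5030
β = Cov / Var(R_m) = 14.9990 / 14.5030 = 1.0342
MRP = 8.67% − 5.47% = 3.20%
E(R) = R_f + β × MRP = 5.47% + 1.0342 × 3.20% = 8.78%

8.78%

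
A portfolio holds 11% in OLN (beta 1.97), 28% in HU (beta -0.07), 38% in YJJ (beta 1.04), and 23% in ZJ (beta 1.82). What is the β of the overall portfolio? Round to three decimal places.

β_P = Σ w_i β_i = 0.11×1.97 + 0.28×-0.07 + 0.38×1.04 + 0.23×1.82 = 1.0109

1.011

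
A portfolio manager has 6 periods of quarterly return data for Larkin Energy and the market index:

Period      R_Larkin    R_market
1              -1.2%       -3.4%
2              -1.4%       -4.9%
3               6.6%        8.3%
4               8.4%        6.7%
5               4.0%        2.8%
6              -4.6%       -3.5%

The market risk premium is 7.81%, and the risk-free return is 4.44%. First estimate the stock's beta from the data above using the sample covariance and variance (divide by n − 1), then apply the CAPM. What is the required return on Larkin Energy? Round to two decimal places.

Mean R_i = (-1.2 − 1.4 + 6.6 + 8.4 + 4.0 − 4.6) / 6 = 1.9667%
Mean R_m = (-3.4 − 4.9 + 8.3 + 6.7 + 2.8 − 3.5) / 6 = 1.0000%
Σ(R_i − R̄_i)(R_m − R̄_m) = 137.5000  ⇒  Cov = 137.5000 / 5 = 27.5000
Σ(R_m − R̄_m)² = 163.4400  ⇒  Var(R_m) = 163.4400 / 5 = 32.6880
β = Cov / Var(R_m) = 27.5000 / 32.6880 = 0.8413
E(R) = R_f + β × MRP = 4.44% + 0.8413 × 7.81% = 11.01%

11.01%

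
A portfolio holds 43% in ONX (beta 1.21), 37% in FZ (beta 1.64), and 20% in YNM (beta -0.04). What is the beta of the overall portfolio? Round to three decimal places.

β_P = Σ w_i β_i = 0.43×1.21 + 0.37×1.64 + 0.20×-0.04 = 1.1191

1.119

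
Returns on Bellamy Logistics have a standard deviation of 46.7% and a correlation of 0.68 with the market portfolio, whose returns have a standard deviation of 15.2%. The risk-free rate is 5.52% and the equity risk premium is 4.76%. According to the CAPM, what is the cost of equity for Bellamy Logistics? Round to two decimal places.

β = ρ × σ_i / σ_m = 0.68 × 46.7% / 15.2% = 2.0892
E(R) = 5.52% + 2.0892 × 4.76% = 15.46%

15.46%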